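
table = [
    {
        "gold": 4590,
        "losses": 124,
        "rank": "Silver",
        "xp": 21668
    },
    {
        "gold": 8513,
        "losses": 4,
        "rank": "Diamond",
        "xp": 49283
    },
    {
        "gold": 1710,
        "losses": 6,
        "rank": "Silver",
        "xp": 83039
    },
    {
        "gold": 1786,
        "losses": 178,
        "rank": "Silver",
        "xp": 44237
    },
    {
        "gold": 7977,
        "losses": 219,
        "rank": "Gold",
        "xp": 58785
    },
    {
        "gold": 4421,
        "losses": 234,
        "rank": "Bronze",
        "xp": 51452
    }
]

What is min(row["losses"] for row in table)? 4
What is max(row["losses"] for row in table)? 234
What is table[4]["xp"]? 58785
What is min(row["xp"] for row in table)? 21668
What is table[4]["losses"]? 219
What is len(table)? 6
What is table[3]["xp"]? 44237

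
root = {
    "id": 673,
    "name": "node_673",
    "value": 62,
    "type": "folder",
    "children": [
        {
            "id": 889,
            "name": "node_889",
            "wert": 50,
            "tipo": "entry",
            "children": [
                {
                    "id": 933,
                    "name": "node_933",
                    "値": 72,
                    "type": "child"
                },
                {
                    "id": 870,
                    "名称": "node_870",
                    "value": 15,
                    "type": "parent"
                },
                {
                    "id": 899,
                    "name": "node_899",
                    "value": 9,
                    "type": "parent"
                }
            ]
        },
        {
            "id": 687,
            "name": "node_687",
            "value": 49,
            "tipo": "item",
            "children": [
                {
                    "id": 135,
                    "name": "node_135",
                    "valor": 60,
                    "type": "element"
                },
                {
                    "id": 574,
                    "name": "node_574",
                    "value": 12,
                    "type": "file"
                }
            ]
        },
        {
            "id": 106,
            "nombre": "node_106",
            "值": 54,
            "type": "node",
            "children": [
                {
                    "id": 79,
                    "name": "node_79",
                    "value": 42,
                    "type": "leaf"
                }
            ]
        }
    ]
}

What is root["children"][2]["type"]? "node"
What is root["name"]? "node_673"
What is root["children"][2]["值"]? 54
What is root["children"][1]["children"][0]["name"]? "node_135"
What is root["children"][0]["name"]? "node_889"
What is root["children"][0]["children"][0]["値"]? 72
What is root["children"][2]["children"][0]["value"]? 42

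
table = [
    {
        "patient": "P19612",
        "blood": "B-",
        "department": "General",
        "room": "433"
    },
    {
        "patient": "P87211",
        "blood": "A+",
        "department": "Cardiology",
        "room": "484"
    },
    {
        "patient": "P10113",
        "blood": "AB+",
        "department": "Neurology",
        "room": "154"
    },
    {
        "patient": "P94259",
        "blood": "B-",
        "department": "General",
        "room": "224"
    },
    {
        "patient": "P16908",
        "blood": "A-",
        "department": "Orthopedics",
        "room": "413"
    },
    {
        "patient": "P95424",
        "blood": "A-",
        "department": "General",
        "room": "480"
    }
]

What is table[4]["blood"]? "A-"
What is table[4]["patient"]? "P16908"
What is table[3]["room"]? "224"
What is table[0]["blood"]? "B-"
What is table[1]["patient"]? "P87211"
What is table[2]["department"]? "Neurology"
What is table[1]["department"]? "Cardiology"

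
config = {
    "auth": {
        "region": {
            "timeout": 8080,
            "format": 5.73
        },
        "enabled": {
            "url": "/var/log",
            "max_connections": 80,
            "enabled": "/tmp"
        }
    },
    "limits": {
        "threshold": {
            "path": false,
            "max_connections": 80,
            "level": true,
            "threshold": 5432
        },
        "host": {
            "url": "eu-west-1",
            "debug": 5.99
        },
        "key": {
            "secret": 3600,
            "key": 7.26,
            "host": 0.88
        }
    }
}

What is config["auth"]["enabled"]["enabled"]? "/tmp"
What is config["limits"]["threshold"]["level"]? True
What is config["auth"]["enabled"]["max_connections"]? 80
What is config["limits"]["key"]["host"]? 0.88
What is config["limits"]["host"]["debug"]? 5.99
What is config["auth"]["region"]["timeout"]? 8080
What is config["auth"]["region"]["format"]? 5.73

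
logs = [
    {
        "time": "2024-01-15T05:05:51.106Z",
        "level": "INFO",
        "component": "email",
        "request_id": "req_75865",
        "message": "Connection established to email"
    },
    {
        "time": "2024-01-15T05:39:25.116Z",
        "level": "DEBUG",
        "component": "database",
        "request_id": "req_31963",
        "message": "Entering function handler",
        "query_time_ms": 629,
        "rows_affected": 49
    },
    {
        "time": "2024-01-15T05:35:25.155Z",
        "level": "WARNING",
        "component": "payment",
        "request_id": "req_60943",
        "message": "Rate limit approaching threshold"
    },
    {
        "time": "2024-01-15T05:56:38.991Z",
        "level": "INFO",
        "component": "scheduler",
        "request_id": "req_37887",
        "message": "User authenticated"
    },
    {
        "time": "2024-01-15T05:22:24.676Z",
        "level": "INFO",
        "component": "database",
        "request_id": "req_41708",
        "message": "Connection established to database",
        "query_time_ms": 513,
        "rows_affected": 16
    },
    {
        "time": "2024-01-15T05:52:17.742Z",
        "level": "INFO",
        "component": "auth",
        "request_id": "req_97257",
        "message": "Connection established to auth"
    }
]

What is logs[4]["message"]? "Connection established to database"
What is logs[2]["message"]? "Rate limit approaching threshold"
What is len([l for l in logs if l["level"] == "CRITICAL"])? 0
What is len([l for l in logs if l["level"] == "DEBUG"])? 1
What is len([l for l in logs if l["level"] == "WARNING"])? 1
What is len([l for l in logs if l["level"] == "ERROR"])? 0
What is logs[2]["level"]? "WARNING"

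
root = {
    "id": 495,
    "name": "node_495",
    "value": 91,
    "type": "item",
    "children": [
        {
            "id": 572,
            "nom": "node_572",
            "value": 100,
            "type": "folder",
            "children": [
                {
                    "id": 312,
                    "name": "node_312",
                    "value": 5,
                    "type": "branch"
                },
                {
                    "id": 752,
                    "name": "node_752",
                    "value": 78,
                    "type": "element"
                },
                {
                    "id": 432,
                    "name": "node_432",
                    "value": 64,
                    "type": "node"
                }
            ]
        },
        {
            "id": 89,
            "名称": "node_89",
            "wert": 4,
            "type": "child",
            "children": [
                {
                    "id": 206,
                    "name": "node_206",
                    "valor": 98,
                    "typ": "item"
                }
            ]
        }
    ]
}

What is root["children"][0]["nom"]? "node_572"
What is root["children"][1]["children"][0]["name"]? "node_206"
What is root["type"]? "item"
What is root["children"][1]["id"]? 89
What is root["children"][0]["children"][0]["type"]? "branch"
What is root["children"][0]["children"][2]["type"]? "node"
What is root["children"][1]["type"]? "child"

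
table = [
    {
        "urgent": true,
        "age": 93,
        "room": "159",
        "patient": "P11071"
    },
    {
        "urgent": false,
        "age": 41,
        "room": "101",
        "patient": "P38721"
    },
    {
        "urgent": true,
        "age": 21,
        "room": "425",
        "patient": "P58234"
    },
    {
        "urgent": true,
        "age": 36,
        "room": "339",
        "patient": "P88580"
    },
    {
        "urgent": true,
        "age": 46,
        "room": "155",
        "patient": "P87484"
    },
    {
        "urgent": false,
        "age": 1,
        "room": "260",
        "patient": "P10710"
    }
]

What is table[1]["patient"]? "P38721"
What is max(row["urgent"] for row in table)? True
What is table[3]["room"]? "339"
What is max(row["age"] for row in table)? 93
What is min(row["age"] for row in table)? 1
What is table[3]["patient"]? "P88580"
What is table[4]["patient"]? "P87484"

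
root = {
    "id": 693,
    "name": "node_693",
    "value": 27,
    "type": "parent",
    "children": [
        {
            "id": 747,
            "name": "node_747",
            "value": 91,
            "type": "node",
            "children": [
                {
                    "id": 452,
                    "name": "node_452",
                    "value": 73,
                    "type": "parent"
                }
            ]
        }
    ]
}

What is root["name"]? "node_693"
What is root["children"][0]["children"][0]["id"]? 452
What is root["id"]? 693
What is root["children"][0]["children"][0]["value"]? 73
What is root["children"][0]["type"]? "node"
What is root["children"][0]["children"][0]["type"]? "parent"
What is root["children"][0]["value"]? 91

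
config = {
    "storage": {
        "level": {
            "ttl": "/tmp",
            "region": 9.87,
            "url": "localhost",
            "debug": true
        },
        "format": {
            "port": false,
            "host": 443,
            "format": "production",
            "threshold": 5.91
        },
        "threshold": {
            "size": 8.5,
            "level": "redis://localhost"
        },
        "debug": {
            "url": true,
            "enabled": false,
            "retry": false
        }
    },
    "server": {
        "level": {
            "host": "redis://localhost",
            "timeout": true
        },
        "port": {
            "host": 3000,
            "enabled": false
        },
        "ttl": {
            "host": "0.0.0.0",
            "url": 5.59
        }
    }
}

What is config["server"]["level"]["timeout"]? True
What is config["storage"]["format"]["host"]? 443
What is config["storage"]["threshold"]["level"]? "redis://localhost"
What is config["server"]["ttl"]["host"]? "0.0.0.0"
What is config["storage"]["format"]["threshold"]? 5.91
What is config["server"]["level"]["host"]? "redis://localhost"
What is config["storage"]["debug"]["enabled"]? False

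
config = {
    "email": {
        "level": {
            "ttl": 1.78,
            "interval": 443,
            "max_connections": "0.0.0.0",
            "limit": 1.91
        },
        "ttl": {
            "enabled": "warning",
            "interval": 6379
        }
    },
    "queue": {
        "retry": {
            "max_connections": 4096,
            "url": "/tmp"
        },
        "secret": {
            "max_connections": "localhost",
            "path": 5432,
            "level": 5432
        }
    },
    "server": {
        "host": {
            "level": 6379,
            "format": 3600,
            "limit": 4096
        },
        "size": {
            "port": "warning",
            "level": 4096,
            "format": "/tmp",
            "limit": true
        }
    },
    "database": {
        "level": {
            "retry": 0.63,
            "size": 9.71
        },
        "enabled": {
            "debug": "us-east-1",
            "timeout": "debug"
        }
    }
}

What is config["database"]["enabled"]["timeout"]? "debug"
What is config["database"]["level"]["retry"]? 0.63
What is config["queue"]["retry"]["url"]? "/tmp"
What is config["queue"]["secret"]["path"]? 5432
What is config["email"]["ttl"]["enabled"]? "warning"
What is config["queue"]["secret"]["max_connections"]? "localhost"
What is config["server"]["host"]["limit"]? 4096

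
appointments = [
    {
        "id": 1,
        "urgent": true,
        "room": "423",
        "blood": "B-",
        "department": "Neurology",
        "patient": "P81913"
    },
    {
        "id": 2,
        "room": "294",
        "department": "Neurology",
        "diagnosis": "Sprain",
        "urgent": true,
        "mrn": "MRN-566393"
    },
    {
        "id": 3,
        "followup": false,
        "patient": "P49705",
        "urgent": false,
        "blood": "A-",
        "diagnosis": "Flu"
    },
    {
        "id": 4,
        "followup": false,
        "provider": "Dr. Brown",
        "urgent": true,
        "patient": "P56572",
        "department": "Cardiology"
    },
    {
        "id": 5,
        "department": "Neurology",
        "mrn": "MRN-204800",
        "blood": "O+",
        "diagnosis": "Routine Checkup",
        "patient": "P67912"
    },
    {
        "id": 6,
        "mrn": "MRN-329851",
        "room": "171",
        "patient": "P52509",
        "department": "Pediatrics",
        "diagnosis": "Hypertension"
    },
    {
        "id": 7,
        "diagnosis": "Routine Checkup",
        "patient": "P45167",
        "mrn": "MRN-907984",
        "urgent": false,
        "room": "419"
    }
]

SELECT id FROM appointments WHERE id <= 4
[1, 2, 3, 4]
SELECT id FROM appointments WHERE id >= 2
[2, 3, 4, 5, 6, 7]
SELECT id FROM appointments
[1, 2, 3, 4, 5, 6, 7]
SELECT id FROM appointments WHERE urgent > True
[]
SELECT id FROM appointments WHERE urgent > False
[1, 2, 4]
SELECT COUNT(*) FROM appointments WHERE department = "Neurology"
3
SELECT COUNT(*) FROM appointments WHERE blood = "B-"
1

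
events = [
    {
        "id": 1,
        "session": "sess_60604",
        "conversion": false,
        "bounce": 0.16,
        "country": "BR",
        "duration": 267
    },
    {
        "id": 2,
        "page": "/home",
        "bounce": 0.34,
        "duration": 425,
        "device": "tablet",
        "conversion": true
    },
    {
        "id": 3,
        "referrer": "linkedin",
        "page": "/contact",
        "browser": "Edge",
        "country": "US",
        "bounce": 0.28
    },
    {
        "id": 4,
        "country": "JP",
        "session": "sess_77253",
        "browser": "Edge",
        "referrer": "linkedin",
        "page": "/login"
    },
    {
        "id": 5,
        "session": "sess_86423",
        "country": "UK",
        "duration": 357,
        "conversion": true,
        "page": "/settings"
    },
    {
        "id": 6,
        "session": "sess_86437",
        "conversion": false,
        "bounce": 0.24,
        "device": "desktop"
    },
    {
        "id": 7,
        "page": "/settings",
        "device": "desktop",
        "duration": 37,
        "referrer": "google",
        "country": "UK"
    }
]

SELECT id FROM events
[1, 2, 3, 4, 5, 6, 7]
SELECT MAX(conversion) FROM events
True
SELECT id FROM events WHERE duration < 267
[7]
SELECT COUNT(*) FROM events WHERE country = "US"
1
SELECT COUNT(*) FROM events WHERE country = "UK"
2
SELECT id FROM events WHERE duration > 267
[2, 5]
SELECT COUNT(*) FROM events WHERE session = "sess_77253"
1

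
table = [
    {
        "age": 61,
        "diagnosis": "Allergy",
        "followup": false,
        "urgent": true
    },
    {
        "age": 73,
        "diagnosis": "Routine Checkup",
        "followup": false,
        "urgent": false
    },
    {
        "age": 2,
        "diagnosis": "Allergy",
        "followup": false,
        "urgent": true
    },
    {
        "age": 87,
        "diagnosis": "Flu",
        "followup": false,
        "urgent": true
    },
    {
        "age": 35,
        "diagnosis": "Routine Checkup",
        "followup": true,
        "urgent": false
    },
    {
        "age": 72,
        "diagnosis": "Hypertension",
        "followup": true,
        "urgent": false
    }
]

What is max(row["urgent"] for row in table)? True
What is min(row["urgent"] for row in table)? False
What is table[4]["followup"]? True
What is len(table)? 6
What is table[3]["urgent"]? True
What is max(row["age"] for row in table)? 87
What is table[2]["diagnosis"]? "Allergy"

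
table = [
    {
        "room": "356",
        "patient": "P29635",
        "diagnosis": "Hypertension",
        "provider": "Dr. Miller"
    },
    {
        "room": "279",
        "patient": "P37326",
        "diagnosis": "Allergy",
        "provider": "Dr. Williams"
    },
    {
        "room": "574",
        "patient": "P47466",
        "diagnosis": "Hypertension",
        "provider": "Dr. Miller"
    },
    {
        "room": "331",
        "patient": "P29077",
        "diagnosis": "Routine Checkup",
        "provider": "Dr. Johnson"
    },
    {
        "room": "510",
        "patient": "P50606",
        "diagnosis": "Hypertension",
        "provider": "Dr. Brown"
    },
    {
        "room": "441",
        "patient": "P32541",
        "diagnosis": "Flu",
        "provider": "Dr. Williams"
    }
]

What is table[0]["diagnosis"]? "Hypertension"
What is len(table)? 6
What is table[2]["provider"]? "Dr. Miller"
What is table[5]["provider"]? "Dr. Williams"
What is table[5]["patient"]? "P32541"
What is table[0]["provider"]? "Dr. Miller"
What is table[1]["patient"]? "P37326"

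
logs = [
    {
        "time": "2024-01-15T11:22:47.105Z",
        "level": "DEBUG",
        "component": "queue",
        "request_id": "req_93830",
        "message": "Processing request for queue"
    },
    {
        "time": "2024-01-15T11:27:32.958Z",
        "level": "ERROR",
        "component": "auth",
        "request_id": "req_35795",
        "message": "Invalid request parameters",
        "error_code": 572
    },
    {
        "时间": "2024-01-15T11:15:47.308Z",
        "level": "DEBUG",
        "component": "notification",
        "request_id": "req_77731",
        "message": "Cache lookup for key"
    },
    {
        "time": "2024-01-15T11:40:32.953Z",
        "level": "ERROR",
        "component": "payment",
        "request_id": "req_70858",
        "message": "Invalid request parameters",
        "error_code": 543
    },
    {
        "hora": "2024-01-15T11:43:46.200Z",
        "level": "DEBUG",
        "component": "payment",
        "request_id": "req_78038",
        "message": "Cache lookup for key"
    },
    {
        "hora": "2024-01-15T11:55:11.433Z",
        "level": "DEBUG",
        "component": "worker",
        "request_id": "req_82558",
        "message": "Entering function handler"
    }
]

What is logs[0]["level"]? "DEBUG"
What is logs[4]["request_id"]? "req_78038"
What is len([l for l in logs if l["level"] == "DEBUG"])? 4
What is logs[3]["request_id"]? "req_70858"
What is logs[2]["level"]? "DEBUG"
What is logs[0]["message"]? "Processing request for queue"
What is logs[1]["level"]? "ERROR"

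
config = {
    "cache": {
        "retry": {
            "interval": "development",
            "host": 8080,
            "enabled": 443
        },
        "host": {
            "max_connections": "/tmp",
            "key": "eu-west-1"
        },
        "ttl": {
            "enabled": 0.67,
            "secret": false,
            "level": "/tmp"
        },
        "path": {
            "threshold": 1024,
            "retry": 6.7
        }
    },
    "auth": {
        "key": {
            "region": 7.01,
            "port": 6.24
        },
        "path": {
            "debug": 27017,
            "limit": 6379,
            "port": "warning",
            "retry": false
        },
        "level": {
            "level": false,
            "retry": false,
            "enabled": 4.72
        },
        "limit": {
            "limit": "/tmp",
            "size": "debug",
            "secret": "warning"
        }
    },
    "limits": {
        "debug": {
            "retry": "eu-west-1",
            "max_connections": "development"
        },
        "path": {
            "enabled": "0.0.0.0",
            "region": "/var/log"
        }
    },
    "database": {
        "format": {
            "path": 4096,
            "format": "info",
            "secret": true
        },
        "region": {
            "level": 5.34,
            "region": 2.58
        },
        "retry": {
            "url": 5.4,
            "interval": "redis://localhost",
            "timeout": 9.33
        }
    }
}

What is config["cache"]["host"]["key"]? "eu-west-1"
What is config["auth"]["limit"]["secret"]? "warning"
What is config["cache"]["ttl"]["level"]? "/tmp"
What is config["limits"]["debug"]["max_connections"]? "development"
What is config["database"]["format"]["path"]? 4096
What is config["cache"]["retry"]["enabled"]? 443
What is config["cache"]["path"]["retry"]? 6.7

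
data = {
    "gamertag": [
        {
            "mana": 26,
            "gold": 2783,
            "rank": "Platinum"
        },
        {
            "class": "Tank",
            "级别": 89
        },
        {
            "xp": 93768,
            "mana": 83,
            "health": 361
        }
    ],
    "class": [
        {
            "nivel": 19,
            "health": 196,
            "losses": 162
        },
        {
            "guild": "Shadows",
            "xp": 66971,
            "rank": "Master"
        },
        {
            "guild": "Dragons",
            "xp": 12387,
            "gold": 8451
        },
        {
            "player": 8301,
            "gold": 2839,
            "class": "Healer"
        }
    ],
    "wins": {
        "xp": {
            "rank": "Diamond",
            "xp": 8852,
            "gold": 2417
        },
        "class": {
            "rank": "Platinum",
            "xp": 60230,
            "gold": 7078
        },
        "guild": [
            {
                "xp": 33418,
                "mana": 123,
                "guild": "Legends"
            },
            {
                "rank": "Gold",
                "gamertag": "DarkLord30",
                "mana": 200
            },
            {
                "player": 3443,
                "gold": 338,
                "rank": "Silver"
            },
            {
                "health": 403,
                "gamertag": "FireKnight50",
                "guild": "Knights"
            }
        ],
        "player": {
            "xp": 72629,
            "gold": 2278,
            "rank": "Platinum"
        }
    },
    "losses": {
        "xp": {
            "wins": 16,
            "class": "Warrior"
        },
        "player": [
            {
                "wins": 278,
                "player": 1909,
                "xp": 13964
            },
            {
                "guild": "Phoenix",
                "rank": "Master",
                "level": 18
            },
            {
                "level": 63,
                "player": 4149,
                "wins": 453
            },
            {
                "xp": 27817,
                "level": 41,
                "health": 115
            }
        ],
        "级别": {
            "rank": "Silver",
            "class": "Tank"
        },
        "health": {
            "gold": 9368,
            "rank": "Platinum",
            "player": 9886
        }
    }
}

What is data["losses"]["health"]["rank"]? "Platinum"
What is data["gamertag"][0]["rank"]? "Platinum"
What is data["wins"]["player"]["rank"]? "Platinum"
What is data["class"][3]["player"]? 8301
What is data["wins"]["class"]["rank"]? "Platinum"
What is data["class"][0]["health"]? 196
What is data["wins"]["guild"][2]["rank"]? "Silver"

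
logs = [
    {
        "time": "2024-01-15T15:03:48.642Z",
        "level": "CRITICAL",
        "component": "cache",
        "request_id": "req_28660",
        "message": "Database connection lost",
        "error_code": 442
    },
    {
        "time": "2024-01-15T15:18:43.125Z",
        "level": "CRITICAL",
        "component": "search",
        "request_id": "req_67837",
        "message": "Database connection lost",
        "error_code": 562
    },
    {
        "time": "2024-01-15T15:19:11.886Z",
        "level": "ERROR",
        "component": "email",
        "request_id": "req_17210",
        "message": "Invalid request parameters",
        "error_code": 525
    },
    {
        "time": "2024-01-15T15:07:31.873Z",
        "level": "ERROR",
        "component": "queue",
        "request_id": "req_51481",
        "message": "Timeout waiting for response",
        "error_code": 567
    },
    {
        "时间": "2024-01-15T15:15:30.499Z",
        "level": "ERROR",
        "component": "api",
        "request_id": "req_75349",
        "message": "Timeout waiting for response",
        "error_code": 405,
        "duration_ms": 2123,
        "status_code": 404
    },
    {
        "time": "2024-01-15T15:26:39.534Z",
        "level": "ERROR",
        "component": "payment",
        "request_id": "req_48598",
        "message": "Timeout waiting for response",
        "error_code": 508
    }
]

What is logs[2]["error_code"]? 525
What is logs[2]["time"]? "2024-01-15T15:19:11.886Z"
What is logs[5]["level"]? "ERROR"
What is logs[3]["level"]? "ERROR"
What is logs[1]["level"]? "CRITICAL"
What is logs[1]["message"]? "Database connection lost"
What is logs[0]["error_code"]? 442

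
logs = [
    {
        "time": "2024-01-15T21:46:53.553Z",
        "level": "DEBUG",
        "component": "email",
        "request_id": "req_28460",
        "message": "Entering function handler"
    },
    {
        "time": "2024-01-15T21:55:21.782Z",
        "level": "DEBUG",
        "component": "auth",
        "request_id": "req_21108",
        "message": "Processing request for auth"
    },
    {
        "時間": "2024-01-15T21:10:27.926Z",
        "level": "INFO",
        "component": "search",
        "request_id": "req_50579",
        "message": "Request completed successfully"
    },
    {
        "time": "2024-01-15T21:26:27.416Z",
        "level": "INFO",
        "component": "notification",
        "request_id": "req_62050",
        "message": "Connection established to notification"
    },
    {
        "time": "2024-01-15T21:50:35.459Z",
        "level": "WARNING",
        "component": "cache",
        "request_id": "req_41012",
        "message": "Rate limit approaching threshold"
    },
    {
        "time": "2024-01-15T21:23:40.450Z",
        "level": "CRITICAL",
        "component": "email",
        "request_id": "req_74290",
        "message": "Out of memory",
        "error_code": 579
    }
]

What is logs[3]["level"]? "INFO"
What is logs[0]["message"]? "Entering function handler"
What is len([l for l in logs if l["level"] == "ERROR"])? 0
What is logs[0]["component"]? "email"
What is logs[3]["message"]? "Connection established to notification"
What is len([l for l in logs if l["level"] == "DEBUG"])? 2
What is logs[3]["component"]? "notification"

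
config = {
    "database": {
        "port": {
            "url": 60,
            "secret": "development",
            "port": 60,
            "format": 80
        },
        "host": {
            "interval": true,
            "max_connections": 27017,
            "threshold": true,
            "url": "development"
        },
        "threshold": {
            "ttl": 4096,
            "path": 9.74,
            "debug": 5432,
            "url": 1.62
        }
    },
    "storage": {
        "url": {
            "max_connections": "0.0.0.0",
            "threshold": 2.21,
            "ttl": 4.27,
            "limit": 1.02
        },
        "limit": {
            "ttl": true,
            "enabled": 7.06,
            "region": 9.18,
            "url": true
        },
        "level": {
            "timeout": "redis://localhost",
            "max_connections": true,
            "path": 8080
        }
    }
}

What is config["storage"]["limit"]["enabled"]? 7.06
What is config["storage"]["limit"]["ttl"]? True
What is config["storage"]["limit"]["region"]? 9.18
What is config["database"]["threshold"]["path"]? 9.74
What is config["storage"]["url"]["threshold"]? 2.21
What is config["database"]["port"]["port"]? 60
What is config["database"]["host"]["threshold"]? True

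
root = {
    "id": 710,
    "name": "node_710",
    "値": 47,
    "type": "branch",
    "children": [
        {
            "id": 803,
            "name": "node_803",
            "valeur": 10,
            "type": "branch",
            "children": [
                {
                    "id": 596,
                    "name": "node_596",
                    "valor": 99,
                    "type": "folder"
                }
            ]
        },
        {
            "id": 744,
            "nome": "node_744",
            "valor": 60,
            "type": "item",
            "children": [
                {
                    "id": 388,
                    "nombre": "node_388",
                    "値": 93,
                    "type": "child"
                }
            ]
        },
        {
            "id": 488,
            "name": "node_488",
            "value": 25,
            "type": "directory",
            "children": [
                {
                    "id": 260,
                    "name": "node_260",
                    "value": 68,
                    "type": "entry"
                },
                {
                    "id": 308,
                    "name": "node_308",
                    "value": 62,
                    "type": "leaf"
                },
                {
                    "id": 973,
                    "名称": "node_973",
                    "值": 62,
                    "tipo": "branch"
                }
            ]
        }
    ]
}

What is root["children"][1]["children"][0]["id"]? 388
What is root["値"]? 47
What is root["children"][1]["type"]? "item"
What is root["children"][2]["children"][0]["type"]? "entry"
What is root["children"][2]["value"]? 25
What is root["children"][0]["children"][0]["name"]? "node_596"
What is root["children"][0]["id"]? 803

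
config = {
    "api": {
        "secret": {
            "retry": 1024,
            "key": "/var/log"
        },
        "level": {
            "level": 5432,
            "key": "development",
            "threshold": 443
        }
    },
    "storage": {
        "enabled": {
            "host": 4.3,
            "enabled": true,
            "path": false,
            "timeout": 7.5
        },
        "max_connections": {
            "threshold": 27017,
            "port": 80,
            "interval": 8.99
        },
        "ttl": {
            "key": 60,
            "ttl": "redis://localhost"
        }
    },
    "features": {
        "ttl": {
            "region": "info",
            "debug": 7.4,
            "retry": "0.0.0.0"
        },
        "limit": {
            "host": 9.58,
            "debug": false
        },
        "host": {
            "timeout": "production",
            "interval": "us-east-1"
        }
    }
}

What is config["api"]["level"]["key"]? "development"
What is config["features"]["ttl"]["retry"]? "0.0.0.0"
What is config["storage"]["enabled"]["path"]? False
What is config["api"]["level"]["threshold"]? 443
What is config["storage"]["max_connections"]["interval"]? 8.99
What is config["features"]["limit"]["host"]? 9.58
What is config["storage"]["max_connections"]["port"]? 80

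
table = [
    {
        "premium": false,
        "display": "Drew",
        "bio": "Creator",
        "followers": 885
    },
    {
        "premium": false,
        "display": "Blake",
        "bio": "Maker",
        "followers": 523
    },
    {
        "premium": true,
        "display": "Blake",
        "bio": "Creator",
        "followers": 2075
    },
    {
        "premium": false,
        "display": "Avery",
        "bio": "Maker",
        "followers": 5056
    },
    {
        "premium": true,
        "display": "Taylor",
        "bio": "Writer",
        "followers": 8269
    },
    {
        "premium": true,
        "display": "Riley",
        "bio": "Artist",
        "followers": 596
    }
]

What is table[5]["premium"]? True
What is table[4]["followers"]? 8269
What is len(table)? 6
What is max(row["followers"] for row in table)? 8269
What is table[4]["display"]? "Taylor"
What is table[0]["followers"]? 885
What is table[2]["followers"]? 2075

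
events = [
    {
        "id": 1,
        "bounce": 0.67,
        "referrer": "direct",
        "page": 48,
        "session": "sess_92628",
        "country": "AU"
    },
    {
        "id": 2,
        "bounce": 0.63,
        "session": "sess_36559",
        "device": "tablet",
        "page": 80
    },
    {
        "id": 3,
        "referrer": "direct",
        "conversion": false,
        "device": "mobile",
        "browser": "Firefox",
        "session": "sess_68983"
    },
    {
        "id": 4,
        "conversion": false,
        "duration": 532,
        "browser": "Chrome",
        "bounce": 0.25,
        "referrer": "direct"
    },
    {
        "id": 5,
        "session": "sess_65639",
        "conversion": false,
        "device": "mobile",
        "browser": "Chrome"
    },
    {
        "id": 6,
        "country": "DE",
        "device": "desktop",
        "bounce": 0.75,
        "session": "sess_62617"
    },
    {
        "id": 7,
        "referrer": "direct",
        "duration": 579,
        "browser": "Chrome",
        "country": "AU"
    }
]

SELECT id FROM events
[1, 2, 3, 4, 5, 6, 7]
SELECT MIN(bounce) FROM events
0.25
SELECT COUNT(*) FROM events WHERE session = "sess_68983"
1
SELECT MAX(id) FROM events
7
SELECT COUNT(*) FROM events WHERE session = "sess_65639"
1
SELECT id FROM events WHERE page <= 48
[1]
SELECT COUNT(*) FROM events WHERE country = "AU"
2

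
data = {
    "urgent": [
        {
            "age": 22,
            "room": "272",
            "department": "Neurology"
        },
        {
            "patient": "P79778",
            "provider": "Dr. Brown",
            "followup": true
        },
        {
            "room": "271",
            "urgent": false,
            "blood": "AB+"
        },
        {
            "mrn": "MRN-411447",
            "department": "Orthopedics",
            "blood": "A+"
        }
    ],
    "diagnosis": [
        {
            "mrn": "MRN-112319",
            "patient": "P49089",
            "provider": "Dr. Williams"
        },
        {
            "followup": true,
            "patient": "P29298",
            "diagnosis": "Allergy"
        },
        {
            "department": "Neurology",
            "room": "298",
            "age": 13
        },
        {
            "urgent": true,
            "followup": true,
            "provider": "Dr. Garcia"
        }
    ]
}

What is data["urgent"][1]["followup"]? True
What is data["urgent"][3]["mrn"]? "MRN-411447"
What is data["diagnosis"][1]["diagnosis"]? "Allergy"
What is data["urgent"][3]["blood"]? "A+"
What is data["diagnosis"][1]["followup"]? True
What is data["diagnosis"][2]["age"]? 13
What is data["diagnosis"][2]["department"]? "Neurology"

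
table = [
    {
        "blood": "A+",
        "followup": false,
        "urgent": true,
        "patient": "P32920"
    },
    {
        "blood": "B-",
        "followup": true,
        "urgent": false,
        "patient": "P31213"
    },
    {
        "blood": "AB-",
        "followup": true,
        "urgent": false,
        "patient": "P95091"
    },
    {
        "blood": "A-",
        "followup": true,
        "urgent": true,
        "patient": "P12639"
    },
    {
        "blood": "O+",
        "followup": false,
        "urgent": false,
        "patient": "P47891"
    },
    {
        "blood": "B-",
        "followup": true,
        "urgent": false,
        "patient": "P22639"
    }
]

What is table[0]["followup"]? False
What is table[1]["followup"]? True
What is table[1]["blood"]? "B-"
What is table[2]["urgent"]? False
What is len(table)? 6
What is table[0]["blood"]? "A+"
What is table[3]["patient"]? "P12639"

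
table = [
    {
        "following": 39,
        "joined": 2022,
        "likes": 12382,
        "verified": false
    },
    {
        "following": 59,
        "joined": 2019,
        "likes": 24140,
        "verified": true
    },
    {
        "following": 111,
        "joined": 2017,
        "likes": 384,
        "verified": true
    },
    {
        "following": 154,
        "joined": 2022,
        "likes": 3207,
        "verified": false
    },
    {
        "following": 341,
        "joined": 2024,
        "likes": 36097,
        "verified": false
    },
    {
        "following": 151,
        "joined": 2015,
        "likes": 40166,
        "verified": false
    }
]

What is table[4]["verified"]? False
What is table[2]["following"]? 111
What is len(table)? 6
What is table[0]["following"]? 39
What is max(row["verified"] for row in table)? True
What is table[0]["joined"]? 2022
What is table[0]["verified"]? False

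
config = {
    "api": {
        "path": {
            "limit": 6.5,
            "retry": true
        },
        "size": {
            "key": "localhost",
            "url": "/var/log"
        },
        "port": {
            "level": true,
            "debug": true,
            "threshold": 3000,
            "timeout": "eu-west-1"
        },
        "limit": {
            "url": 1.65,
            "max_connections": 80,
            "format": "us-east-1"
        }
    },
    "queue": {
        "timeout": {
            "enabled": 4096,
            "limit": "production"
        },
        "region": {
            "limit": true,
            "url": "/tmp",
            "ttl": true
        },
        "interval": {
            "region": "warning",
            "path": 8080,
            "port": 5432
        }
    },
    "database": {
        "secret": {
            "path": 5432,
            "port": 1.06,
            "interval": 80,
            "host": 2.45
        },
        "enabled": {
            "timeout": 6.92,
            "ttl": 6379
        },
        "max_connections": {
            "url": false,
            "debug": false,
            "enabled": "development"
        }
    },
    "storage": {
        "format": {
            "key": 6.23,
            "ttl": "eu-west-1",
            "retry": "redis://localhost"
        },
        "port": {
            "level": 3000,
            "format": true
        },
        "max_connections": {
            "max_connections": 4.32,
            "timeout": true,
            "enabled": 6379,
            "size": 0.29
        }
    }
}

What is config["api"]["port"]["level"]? True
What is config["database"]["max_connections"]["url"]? False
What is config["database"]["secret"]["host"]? 2.45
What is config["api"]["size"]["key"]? "localhost"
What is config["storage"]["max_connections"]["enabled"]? 6379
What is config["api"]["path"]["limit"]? 6.5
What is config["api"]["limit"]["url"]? 1.65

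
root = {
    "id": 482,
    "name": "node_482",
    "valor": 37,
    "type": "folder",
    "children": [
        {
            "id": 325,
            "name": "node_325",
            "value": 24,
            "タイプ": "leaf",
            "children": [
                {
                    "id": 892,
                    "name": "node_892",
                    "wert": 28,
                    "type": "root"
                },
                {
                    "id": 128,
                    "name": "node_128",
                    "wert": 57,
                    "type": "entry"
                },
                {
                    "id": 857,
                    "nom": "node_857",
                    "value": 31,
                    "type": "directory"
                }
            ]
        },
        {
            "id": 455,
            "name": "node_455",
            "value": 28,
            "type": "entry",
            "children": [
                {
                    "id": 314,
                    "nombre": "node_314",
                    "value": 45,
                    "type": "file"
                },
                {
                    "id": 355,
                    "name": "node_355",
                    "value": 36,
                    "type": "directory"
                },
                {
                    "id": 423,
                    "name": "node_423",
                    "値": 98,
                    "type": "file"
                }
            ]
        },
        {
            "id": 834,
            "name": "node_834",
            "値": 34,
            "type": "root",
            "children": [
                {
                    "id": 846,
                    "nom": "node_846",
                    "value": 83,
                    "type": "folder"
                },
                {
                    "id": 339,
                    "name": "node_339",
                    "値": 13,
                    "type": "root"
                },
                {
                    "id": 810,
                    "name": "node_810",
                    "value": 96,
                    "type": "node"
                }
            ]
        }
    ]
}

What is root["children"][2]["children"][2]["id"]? 810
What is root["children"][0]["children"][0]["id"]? 892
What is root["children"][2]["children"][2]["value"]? 96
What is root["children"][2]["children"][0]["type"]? "folder"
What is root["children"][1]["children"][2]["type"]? "file"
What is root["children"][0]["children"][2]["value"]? 31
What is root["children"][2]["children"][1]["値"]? 13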